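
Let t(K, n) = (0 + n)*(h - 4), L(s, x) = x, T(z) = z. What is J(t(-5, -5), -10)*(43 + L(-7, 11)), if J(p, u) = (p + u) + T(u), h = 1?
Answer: -270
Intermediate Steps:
t(K, n) = -3*n (t(K, n) = (0 + n)*(1 - 4) = n*(-3) = -3*n)
J(p, u) = p + 2*u (J(p, u) = (p + u) + u = p + 2*u)
J(t(-5, -5), -10)*(43 + L(-7, 11)) = (-3*(-5) + 2*(-10))*(43 + 11) = (15 - 20)*54 = -5*54 = -270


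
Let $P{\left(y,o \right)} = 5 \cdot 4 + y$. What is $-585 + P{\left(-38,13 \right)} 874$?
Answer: $-16317$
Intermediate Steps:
$P{\left(y,o \right)} = 20 + y$
$-585 + P{\left(-38,13 \right)} 874 = -585 + \left(20 - 38\right) 874 = -585 - 15732 = -16317$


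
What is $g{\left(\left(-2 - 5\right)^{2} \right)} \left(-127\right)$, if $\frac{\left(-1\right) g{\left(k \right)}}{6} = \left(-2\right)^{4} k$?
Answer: $597408$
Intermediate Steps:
$g{\left(k \right)} = - 96 k$ ($g{\left(k \right)} = - 6 \left(-2\right)^{4} k = - 6 \cdot 16 k = - 96 k$)
$g{\left(\left(-2 - 5\right)^{2} \right)} \left(-127\right) = - 96 \left(-2 - 5\right)^{2} \left(-127\right) = - 96 \left(-7\right)^{2} \left(-127\right) = \left(-96\right) 49 \left(-127\right) = \left(-4704\right) \left(-127\right) = 597408$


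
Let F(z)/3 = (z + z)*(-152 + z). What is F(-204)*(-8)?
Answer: -3485952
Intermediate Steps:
F(z) = 6*z*(-152 + z) (F(z) = 3*((z + z)*(-152 + z)) = 3*((2*z)*(-152 + z)) = 3*(2*z*(-152 + z)) = 6*z*(-152 + z))
F(-204)*(-8) = (6*(-204)*(-152 - 204))*(-8) = (6*(-204)*(-356))*(-8) = 435744*(-8) = -3485952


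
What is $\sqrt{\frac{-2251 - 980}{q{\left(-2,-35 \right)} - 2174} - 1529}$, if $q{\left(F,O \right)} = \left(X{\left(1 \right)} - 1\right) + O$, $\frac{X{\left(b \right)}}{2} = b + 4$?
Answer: $\frac{i \sqrt{73932518}}{220} \approx 39.084 i$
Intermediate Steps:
$X{\left(b \right)} = 8 + 2 b$ ($X{\left(b \right)} = 2 \left(b + 4\right) = 2 \left(4 + b\right) = 8 + 2 b$)
$q{\left(F,O \right)} = 9 + O$ ($q{\left(F,O \right)} = \left(\left(8 + 2 \cdot 1\right) - 1\right) + O = \left(\left(8 + 2\right) - 1\right) + O = \left(10 - 1\right) + O = 9 + O$)
$\sqrt{\frac{-2251 - 980}{q{\left(-2,-35 \right)} - 2174} - 1529} = \sqrt{\frac{-2251 - 980}{\left(9 - 35\right) - 2174} - 1529} = \sqrt{- \frac{3231}{-26 - 2174} - 1529} = \sqrt{- \frac{3231}{-2200} - 1529} = \sqrt{\left(-3231\right) \left(- \frac{1}{2200}\right) - 1529} = \sqrt{\frac{3231}{2200} - 1529} = \sqrt{- \frac{3360569}{2200}} = \frac{i \sqrt{73932518}}{220}$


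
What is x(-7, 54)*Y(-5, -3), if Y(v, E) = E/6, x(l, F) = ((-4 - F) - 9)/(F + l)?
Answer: 67/94 ≈ 0.71277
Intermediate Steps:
x(l, F) = (-13 - F)/(F + l)
Y(v, E) = E/6 (Y(v, E) = E*(⅙) = E/6)
x(-7, 54)*Y(-5, -3) = ((-13 - 1*54)/(54 - 7))*((⅙)*(-3)) = ((-13 - 54)/47)*(-½) = ((1/47)*(-67))*(-½) = -67/47*(-½) = 67/94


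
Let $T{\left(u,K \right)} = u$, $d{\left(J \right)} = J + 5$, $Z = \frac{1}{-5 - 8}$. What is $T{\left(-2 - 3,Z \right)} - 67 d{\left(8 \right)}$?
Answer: $-876$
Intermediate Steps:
$Z = - \frac{1}{13}$ ($Z = \frac{1}{-13} = - \frac{1}{13} \approx -0.076923$)
$d{\left(J \right)} = 5 + J$
$T{\left(-2 - 3,Z \right)} - 67 d{\left(8 \right)} = \left(-2 - 3\right) - 67 \left(5 + 8\right) = -5 - 871 = -876$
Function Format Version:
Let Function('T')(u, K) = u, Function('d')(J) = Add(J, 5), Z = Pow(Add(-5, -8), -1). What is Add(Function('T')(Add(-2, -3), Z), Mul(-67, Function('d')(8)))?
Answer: -876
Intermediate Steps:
Z = Rational(-1, 13) (Z = Pow(-13, -1) = Rational(-1, 13) ≈ -0.076923)
Function('d')(J) = Add(5, J)
Add(Function('T')(Add(-2, -3), Z), Mul(-67, Function('d')(8))) = Add(Add(-2, -3), Mul(-67, Add(5, 8))) = Add(-5, Mul(-67, 13)) = Add(-5, -871) = -876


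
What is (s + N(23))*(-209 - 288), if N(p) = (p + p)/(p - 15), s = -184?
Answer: 354361/4 ≈ 88590.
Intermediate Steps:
N(p) = 2*p/(-15 + p) (N(p) = (2*p)/(-15 + p) = 2*p/(-15 + p))
(s + N(23))*(-209 - 288) = (-184 + 2*23/(-15 + 23))*(-209 - 288) = (-184 + 2*23/8)*(-497) = (-184 + 2*23*(⅛))*(-497) = (-184 + 23/4)*(-497) = -713/4*(-497) = 354361/4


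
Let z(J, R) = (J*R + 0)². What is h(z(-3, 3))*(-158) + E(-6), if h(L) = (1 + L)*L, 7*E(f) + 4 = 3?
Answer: -7346053/7 ≈ -1.0494e+6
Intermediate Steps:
z(J, R) = J²*R² (z(J, R) = (J*R)² = J²*R²)
E(f) = -⅐ (E(f) = -4/7 + (⅐)*3 = -4/7 + 3/7 = -⅐)
h(L) = L*(1 + L)
h(z(-3, 3))*(-158) + E(-6) = (((-3)²*3²)*(1 + (-3)²*3²))*(-158) - ⅐ = ((9*9)*(1 + 9*9))*(-158) - ⅐ = (81*(1 + 81))*(-158) - ⅐ = (81*82)*(-158) - ⅐ = 6642*(-158) - ⅐ = -1049436 - ⅐ = -7346053/7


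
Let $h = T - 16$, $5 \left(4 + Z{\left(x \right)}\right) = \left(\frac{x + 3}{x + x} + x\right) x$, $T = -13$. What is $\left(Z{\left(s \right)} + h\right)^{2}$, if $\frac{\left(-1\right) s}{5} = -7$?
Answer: $\frac{1164241}{25} \approx 46570.0$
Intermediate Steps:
$s = 35$ ($s = \left(-5\right) \left(-7\right) = 35$)
$Z{\left(x \right)} = -4 + \frac{x \left(x + \frac{3 + x}{2 x}\right)}{5}$ ($Z{\left(x \right)} = -4 + \frac{\left(\frac{x + 3}{x + x} + x\right) x}{5} = -4 + \frac{\left(\frac{3 + x}{2 x} + x\right) x}{5} = -4 + \frac{\left(x + \frac{3 + x}{2 x}\right) x}{5} = -4 + \frac{x \left(x + \frac{3 + x}{2 x}\right)}{5}$)
$h = -29$ ($h = -13 - 16 = -29$)
$\left(Z{\left(s \right)} + h\right)^{2} = \left(\left(- \frac{37}{10} + \frac{35^{2}}{5} + \frac{1}{10} \cdot 35\right) - 29\right)^{2} = \left(\left(- \frac{37}{10} + \frac{1}{5} \cdot 1225 + \frac{7}{2}\right) - 29\right)^{2} = \left(\left(- \frac{37}{10} + 245 + \frac{7}{2}\right) - 29\right)^{2} = \left(\frac{1224}{5} - 29\right)^{2} = \left(\frac{1079}{5}\right)^{2} = \frac{1164241}{25}$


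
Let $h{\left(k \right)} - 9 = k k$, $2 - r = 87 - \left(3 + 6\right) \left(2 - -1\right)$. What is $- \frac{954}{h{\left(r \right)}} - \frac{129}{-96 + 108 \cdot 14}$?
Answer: $- \frac{595327}{1592056} \approx -0.37394$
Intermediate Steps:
$r = -58$ ($r = 2 - \left(87 - \left(3 + 6\right) \left(2 - -1\right)\right) = 2 - \left(87 - 9 \left(2 + 1\right)\right) = 2 - \left(87 - 9 \cdot 3\right) = 2 - \left(87 - 27\right) = 2 - 60 = -58$)
$h{\left(k \right)} = 9 + k^{2}$ ($h{\left(k \right)} = 9 + k k = 9 + k^{2}$)
$- \frac{954}{h{\left(r \right)}} - \frac{129}{-96 + 108 \cdot 14} = - \frac{954}{9 + \left(-58\right)^{2}} - \frac{129}{-96 + 108 \cdot 14} = - \frac{954}{9 + 3364} - \frac{129}{-96 + 1512} = - \frac{954}{3373} - \frac{129}{1416} = \left(-954\right) \frac{1}{3373} - \frac{43}{472} = - \frac{954}{3373} - \frac{43}{472} = - \frac{595327}{1592056}$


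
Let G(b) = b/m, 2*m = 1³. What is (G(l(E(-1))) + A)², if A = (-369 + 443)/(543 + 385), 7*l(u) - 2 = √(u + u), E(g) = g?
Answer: 2750857/10549504 + 2115*I*√2/5684 ≈ 0.26076 + 0.52623*I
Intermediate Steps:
m = ½ (m = (½)*1³ = (½)*1 = ½ ≈ 0.50000)
l(u) = 2/7 + √2*√u/7 (l(u) = 2/7 + √(u + u)/7 = 2/7 + √(2*u)/7 = 2/7 + (√2*√u)/7 = 2/7 + √2*√u/7)
A = 37/464 (A = 74/928 = 74*(1/928) = 37/464 ≈ 0.079741)
G(b) = 2*b (G(b) = b/(½) = b*2 = 2*b)
(G(l(E(-1))) + A)² = (2*(2/7 + √2*√(-1)/7) + 37/464)² = (2*(2/7 + √2*I/7) + 37/464)² = (2*(2/7 + I*√2/7) + 37/464)² = ((4/7 + 2*I*√2/7) + 37/464)² = (2115/3248 + 2*I*√2/7)²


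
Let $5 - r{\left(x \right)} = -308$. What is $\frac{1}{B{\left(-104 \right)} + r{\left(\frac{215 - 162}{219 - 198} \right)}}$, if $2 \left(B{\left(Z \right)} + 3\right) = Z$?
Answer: $\frac{1}{258} \approx 0.003876$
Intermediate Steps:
$r{\left(x \right)} = 313$ ($r{\left(x \right)} = 5 - -308 = 5 + 308 = 313$)
$B{\left(Z \right)} = -3 + \frac{Z}{2}$
$\frac{1}{B{\left(-104 \right)} + r{\left(\frac{215 - 162}{219 - 198} \right)}} = \frac{1}{\left(-3 + \frac{1}{2} \left(-104\right)\right) + 313} = \frac{1}{\left(-3 - 52\right) + 313} = \frac{1}{-55 + 313} = \frac{1}{258}$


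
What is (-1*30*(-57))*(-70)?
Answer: -119700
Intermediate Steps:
(-1*30*(-57))*(-70) = -30*(-57)*(-70) = 1710*(-70) = -119700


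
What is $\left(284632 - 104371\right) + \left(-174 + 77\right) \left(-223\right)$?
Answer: $201892$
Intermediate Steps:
$\left(284632 - 104371\right) + \left(-174 + 77\right) \left(-223\right) = 180261 - -21631 = 180261 + 21631 = 201892$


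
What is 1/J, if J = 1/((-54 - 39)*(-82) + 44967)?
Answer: 52593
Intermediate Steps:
J = 1/52593 (J = 1/(-93*(-82) + 44967) = 1/(7626 + 44967) = 1/52593 ≈ 1.9014e-5)
1/J = 1/(1/52593) = 52593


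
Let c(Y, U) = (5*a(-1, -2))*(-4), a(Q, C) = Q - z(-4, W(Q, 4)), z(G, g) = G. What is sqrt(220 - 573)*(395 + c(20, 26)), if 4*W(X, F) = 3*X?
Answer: 335*I*sqrt(353) ≈ 6294.1*I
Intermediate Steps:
W(X, F) = 3*X/4 (W(X, F) = (3*X)/4 = 3*X/4)
a(Q, C) = 4 + Q (a(Q, C) = Q - 1*(-4) = Q + 4 = 4 + Q)
c(Y, U) = -60 (c(Y, U) = (5*(4 - 1))*(-4) = (5*3)*(-4) = 15*(-4) = -60)
sqrt(220 - 573)*(395 + c(20, 26)) = sqrt(220 - 573)*(395 - 60) = sqrt(-353)*335 = (I*sqrt(353))*335 = 335*I*sqrt(353)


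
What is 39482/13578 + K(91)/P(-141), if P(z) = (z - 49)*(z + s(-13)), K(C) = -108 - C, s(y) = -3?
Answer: 179587583/61915680 ≈ 2.9005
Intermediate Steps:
P(z) = (-49 + z)*(-3 + z) (P(z) = (z - 49)*(z - 3) = (-49 + z)*(-3 + z))
39482/13578 + K(91)/P(-141) = 39482/13578 + (-108 - 1*91)/(147 + (-141)**2 - 52*(-141)) = 39482*(1/13578) + (-108 - 91)/(147 + 19881 + 7332) = 19741/6789 - 199/27360 = 179587583/61915680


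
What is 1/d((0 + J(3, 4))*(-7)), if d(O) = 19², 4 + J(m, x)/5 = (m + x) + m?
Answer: 1/361 ≈ 0.0027701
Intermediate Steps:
J(m, x) = -20 + 5*x + 10*m (J(m, x) = -20 + 5*((m + x) + m) = -20 + 5*(x + 2*m) = -20 + (5*x + 10*m) = -20 + 5*x + 10*m)
d(O) = 361
1/d((0 + J(3, 4))*(-7)) = 1/361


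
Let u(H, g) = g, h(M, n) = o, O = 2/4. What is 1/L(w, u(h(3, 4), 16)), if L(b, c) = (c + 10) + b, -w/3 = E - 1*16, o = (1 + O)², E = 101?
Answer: -1/229 ≈ -0.0043668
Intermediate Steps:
O = ½ (O = 2*(¼) = ½ ≈ 0.50000)
o = 9/4 (o = (1 + ½)² = (3/2)² = 9/4 ≈ 2.2500)
h(M, n) = 9/4
w = -255 (w = -3*(101 - 1*16) = -3*(101 - 16) = -3*85 = -255)
L(b, c) = 10 + b + c (L(b, c) = (10 + c) + b = 10 + b + c)
1/L(w, u(h(3, 4), 16)) = 1/(10 - 255 + 16) = 1/(-229) = -1/229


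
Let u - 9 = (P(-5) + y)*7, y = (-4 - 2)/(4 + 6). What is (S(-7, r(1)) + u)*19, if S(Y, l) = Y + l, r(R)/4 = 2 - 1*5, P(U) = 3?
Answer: 646/5 ≈ 129.20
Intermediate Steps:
r(R) = -12 (r(R) = 4*(2 - 1*5) = 4*(2 - 5) = 4*(-3) = -12)
y = -3/5 (y = -6/10 = -6*1/10 = -3/5 ≈ -0.60000)
u = 129/5 (u = 9 + (3 - 3/5)*7 = 9 + (12/5)*7 = 9 + 84/5 = 129/5 ≈ 25.800)
(S(-7, r(1)) + u)*19 = ((-7 - 12) + 129/5)*19 = (-19 + 129/5)*19 = (34/5)*19 = 646/5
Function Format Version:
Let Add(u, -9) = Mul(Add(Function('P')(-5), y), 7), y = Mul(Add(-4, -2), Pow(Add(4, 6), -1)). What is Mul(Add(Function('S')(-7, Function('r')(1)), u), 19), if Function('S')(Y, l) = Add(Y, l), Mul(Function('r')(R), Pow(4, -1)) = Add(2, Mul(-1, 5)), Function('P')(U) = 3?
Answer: Rational(646, 5) ≈ 129.20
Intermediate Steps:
Function('r')(R) = -12 (Function('r')(R) = Mul(4, Add(2, Mul(-1, 5))) = Mul(4, Add(2, -5)) = Mul(4, -3) = -12)
y = Rational(-3, 5) (y = Mul(-6, Pow(10, -1)) = Mul(-6, Rational(1, 10)) = Rational(-3, 5) ≈ -0.60000)
u = Rational(129, 5) (u = Add(9, Mul(Add(3, Rational(-3, 5)), 7)) = Add(9, Mul(Rational(12, 5), 7)) = Add(9, Rational(84, 5)) = Rational(129, 5) ≈ 25.800)
Mul(Add(Function('S')(-7, Function('r')(1)), u), 19) = Mul(Add(Add(-7, -12), Rational(129, 5)), 19) = Mul(Add(-19, Rational(129, 5)), 19) = Mul(Rational(34, 5), 19) = Rational(646, 5)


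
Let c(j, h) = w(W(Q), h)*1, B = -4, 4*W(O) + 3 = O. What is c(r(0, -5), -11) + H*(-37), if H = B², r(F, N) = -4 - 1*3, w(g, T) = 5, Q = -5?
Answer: -587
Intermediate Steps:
W(O) = -¾ + O/4
r(F, N) = -7 (r(F, N) = -4 - 3 = -7)
c(j, h) = 5 (c(j, h) = 5*1 = 5)
H = 16 (H = (-4)² = 16)
c(r(0, -5), -11) + H*(-37) = 5 + 16*(-37) = 5 - 592 = -587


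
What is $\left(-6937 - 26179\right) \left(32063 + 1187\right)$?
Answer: $-1101107000$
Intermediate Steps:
$\left(-6937 - 26179\right) \left(32063 + 1187\right) = \left(-6937 - 26179\right) 33250 = \left(-33116\right) 33250 = -1101107000$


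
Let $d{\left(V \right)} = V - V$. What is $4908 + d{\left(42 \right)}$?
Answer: $4908$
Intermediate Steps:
$d{\left(V \right)} = 0$
$4908 + d{\left(42 \right)} = 4908 + 0 = 4908$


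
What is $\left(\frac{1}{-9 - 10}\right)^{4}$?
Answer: $\frac{1}{130321} \approx 7.6734 \cdot 10^{-6}$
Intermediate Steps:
$\left(\frac{1}{-9 - 10}\right)^{4} = \left(\frac{1}{-19}\right)^{4} = \left(- \frac{1}{19}\right)^{4} = \frac{1}{130321}$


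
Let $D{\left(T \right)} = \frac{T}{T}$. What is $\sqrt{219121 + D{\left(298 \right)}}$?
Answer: $331 \sqrt{2} \approx 468.1$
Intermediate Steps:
$D{\left(T \right)} = 1$
$\sqrt{219121 + D{\left(298 \right)}} = \sqrt{219121 + 1} = \sqrt{219122} = 331 \sqrt{2}$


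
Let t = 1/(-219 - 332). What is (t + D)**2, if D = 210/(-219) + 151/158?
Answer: 1018950241/40388999194756 ≈ 2.5228e-5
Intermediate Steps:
D = -37/11534 (D = 210*(-1/219) + 151*(1/158) = -70/73 + 151/158 = -37/11534 ≈ -0.0032079)
t = -1/551 (t = 1/(-551) = -1/551 ≈ -0.0018149)
(t + D)**2 = (-1/551 - 37/11534)**2 = (-31921/6355234)**2 = 1018950241/40388999194756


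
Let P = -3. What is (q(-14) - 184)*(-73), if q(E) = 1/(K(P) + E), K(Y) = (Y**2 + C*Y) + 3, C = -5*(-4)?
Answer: 832857/62 ≈ 13433.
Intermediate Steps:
C = 20
K(Y) = 3 + Y**2 + 20*Y (K(Y) = (Y**2 + 20*Y) + 3 = 3 + Y**2 + 20*Y)
q(E) = 1/(-48 + E) (q(E) = 1/((3 + (-3)**2 + 20*(-3)) + E) = 1/((3 + 9 - 60) + E) = 1/(-48 + E))
(q(-14) - 184)*(-73) = (1/(-48 - 14) - 184)*(-73) = (1/(-62) - 184)*(-73) = (-1/62 - 184)*(-73) = -11409/62*(-73) = 832857/62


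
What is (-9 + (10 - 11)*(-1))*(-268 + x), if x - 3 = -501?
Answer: 6128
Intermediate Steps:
x = -498 (x = 3 - 501 = -498)
(-9 + (10 - 11)*(-1))*(-268 + x) = (-9 + (10 - 11)*(-1))*(-268 - 498) = (-9 - 1*(-1))*(-766) = (-9 + 1)*(-766) = -8*(-766) = 6128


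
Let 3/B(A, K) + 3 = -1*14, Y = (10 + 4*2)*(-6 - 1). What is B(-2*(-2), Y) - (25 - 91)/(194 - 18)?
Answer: 27/136 ≈ 0.19853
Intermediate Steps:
Y = -126 (Y = (10 + 8)*(-7) = 18*(-7) = -126)
B(A, K) = -3/17 (B(A, K) = 3/(-3 - 1*14) = 3/(-3 - 14) = 3/(-17) = 3*(-1/17) = -3/17)
B(-2*(-2), Y) - (25 - 91)/(194 - 18) = -3/17 - (25 - 91)/(194 - 18) = -3/17 - (-66)/176 = -3/17 - 1*(-3/8) = -3/17 + 3/8 = 27/136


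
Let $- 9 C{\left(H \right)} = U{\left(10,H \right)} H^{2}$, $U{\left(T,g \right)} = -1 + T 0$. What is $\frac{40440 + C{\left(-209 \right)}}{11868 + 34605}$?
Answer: $\frac{407641}{418257} \approx 0.97462$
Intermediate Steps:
$U{\left(T,g \right)} = -1$ ($U{\left(T,g \right)} = -1 + 0 = -1$)
$C{\left(H \right)} = \frac{H^{2}}{9}$ ($C{\left(H \right)} = - \frac{\left(-1\right) H^{2}}{9} = \frac{H^{2}}{9}$)
$\frac{40440 + C{\left(-209 \right)}}{11868 + 34605} = \frac{40440 + \frac{\left(-209\right)^{2}}{9}}{11868 + 34605} = \frac{40440 + \frac{1}{9} \cdot 43681}{46473} = \left(40440 + \frac{43681}{9}\right) \frac{1}{46473} = \frac{407641}{9} \cdot \frac{1}{46473} = \frac{407641}{418257}$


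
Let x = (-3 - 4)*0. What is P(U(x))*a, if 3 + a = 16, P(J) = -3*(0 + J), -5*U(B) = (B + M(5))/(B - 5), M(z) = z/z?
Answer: -39/25 ≈ -1.5600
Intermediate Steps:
M(z) = 1
x = 0 (x = -7*0 = 0)
U(B) = -(1 + B)/(5*(-5 + B)) (U(B) = -(B + 1)/(5*(B - 5)) = -(1 + B)/(5*(-5 + B)))
P(J) = -3*J
a = 13 (a = -3 + 16 = 13)
P(U(x))*a = -3*(-1 - 1*0)/(5*(-5 + 0))*13 = -3*(-1 + 0)/(5*(-5))*13 = -3*(-1)*(-1)/(5*5)*13 = -3*1/25*13 = -3/25*13 = -39/25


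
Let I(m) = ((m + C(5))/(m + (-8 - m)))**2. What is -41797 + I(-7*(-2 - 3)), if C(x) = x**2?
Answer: -166963/4 ≈ -41741.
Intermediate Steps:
I(m) = (-25/8 - m/8)**2 (I(m) = ((m + 5**2)/(m + (-8 - m)))**2 = ((m + 25)/(-8))**2 = ((25 + m)*(-1/8))**2 = (-25/8 - m/8)**2)
-41797 + I(-7*(-2 - 3)) = -41797 + (25 - 7*(-2 - 3))**2/64 = -41797 + (25 - 7*(-5))**2/64 = -41797 + (25 + 35)**2/64 = -41797 + (1/64)*60**2 = -41797 + (1/64)*3600 = -41797 + 225/4 = -166963/4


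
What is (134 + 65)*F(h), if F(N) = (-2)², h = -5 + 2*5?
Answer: 796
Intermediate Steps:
h = 5 (h = -5 + 10 = 5)
F(N) = 4
(134 + 65)*F(h) = (134 + 65)*4 = 199*4 = 796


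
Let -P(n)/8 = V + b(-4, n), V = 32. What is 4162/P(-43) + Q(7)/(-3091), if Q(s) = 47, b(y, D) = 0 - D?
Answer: -6446471/927300 ≈ -6.9519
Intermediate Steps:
b(y, D) = -D
P(n) = -256 + 8*n (P(n) = -8*(32 - n) = -256 + 8*n)
4162/P(-43) + Q(7)/(-3091) = 4162/(-256 + 8*(-43)) + 47/(-3091) = 4162/(-256 - 344) + 47*(-1/3091) = 4162/(-600) - 47/3091 = 4162*(-1/600) - 47/3091 = -2081/300 - 47/3091 = -6446471/927300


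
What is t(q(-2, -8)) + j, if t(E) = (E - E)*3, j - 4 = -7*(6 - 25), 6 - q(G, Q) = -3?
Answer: 137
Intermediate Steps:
q(G, Q) = 9 (q(G, Q) = 6 - 1*(-3) = 6 + 3 = 9)
j = 137 (j = 4 - 7*(6 - 25) = 4 - 7*(-19) = 4 + 133 = 137)
t(E) = 0 (t(E) = 0*3 = 0)
t(q(-2, -8)) + j = 0 + 137 = 137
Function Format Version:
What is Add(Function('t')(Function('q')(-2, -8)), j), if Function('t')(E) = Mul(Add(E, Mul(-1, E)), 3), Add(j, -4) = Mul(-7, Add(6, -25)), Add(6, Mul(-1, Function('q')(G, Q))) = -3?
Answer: 137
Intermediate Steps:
Function('q')(G, Q) = 9 (Function('q')(G, Q) = Add(6, Mul(-1, -3)) = Add(6, 3) = 9)
j = 137 (j = Add(4, Mul(-7, Add(6, -25))) = Add(4, Mul(-7, -19)) = Add(4, 133) = 137)
Function('t')(E) = 0 (Function('t')(E) = Mul(0, 3) = 0)
Add(Function('t')(Function('q')(-2, -8)), j) = Add(0, 137) = 137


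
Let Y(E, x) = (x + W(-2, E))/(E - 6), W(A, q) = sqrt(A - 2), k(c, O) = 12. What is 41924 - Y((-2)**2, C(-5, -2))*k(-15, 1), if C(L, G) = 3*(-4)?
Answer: 41852 + 12*I ≈ 41852.0 + 12.0*I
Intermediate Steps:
W(A, q) = sqrt(-2 + A)
C(L, G) = -12
Y(E, x) = (x + 2*I)/(-6 + E) (Y(E, x) = (x + sqrt(-2 - 2))/(E - 6) = (x + sqrt(-4))/(-6 + E) = (x + 2*I)/(-6 + E))
41924 - Y((-2)**2, C(-5, -2))*k(-15, 1) = 41924 - (-12 + 2*I)/(-6 + (-2)**2)*12 = 41924 - (-12 + 2*I)/(-6 + 4)*12 = 41924 - (-12 + 2*I)/(-2)*12 = 41924 - (-(-12 + 2*I)/2)*12 = 41924 - (6 - I)*12 = 41924 - (72 - 12*I) = 41924 + (-72 + 12*I) = 41852 + 12*I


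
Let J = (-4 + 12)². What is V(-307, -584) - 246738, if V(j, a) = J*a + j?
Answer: -284421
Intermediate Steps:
J = 64 (J = 8² = 64)
V(j, a) = j + 64*a (V(j, a) = 64*a + j = j + 64*a)
V(-307, -584) - 246738 = (-307 + 64*(-584)) - 246738 = (-307 - 37376) - 246738 = -37683 - 246738 = -284421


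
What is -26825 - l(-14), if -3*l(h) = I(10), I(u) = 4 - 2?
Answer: -80473/3 ≈ -26824.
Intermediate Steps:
I(u) = 2
l(h) = -⅔ (l(h) = -⅓*2 = -⅔)
-26825 - l(-14) = -26825 - 1*(-⅔) = -26825 + ⅔ = -80473/3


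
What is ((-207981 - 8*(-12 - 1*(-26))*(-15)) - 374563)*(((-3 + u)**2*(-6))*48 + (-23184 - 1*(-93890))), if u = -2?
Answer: -36888349184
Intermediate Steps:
((-207981 - 8*(-12 - 1*(-26))*(-15)) - 374563)*(((-3 + u)**2*(-6))*48 + (-23184 - 1*(-93890))) = ((-207981 - 8*(-12 - 1*(-26))*(-15)) - 374563)*(((-3 - 2)**2*(-6))*48 + (-23184 - 1*(-93890))) = ((-207981 - 8*(-12 + 26)*(-15)) - 374563)*(((-5)**2*(-6))*48 + (-23184 + 93890)) = ((-207981 - 8*14*(-15)) - 374563)*((25*(-6))*48 + 70706) = ((-207981 - 112*(-15)) - 374563)*(-150*48 + 70706) = ((-207981 + 1680) - 374563)*(-7200 + 70706) = (-206301 - 374563)*63506 = -580864*63506 = -36888349184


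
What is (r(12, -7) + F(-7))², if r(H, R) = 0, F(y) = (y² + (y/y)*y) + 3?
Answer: 2025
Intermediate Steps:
F(y) = 3 + y + y² (F(y) = (y² + 1*y) + 3 = (y² + y) + 3 = (y + y²) + 3 = 3 + y + y²)
(r(12, -7) + F(-7))² = (0 + (3 - 7 + (-7)²))² = (0 + (3 - 7 + 49))² = (0 + 45)² = 45² = 2025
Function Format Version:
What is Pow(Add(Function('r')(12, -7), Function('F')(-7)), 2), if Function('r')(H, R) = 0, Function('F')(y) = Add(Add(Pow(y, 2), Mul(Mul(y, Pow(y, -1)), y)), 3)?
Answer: 2025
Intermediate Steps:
Function('F')(y) = Add(3, y, Pow(y, 2)) (Function('F')(y) = Add(Add(Pow(y, 2), Mul(1, y)), 3) = Add(Add(Pow(y, 2), y), 3) = Add(Add(y, Pow(y, 2)), 3) = Add(3, y, Pow(y, 2)))
Pow(Add(Function('r')(12, -7), Function('F')(-7)), 2) = Pow(Add(0, Add(3, -7, Pow(-7, 2))), 2) = Pow(Add(0, Add(3, -7, 49)), 2) = Pow(Add(0, 45), 2) = Pow(45, 2) = 2025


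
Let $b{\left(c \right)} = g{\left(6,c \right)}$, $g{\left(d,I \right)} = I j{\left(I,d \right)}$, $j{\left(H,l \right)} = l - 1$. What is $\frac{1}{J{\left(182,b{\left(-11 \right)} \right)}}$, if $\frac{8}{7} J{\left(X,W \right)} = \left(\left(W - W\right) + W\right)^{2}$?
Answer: $\frac{8}{21175} \approx 0.0003778$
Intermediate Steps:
$j{\left(H,l \right)} = -1 + l$ ($j{\left(H,l \right)} = l - 1 = -1 + l$)
$g{\left(d,I \right)} = I \left(-1 + d\right)$
$b{\left(c \right)} = 5 c$ ($b{\left(c \right)} = c \left(-1 + 6\right) = c 5 = 5 c$)
$J{\left(X,W \right)} = \frac{7 W^{2}}{8}$ ($J{\left(X,W \right)} = \frac{7 \left(\left(W - W\right) + W\right)^{2}}{8} = \frac{7 \left(0 + W\right)^{2}}{8} = \frac{7 W^{2}}{8}$)
$\frac{1}{J{\left(182,b{\left(-11 \right)} \right)}} = \frac{1}{\frac{7}{8} \left(5 \left(-11\right)\right)^{2}} = \frac{1}{\frac{7}{8} \left(-55\right)^{2}} = \frac{1}{\frac{7}{8} \cdot 3025} = \frac{1}{\frac{21175}{8}} = \frac{8}{21175}$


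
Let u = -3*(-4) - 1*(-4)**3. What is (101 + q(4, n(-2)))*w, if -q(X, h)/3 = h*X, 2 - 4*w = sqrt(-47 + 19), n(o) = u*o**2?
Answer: -3547/2 + 3547*I*sqrt(7)/2 ≈ -1773.5 + 4692.2*I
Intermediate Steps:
u = 76 (u = 12 - 1*(-64) = 12 + 64 = 76)
n(o) = 76*o**2
w = 1/2 - I*sqrt(7)/2 (w = 1/2 - sqrt(-47 + 19)/4 = 1/2 - I*sqrt(7)/2 ≈ 0.5 - 1.3229*I)
q(X, h) = -3*X*h (q(X, h) = -3*h*X = -3*X*h)
(101 + q(4, n(-2)))*w = (101 - 3*4*76*(-2)**2)*(1/2 - I*sqrt(7)/2) = (101 - 3*4*76*4)*(1/2 - I*sqrt(7)/2) = (101 - 3*4*304)*(1/2 - I*sqrt(7)/2) = (101 - 3648)*(1/2 - I*sqrt(7)/2) = -3547*(1/2 - I*sqrt(7)/2) = -3547/2 + 3547*I*sqrt(7)/2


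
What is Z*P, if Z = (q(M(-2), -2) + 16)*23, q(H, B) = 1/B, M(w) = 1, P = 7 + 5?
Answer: 4278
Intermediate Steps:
P = 12
Z = 713/2 (Z = (1/(-2) + 16)*23 = (-½ + 16)*23 = (31/2)*23 = 713/2 ≈ 356.50)
Z*P = (713/2)*12 = 4278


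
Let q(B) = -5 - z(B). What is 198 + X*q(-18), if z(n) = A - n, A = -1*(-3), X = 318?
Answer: -8070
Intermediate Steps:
A = 3
z(n) = 3 - n
q(B) = -8 + B (q(B) = -5 - (3 - B) = -5 + (-3 + B) = -8 + B)
198 + X*q(-18) = 198 + 318*(-8 - 18) = 198 + 318*(-26) = 198 - 8268 = -8070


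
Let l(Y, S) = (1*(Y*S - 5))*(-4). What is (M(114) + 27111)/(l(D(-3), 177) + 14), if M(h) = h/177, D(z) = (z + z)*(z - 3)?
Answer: -145417/136526 ≈ -1.0651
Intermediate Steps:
D(z) = 2*z*(-3 + z) (D(z) = (2*z)*(-3 + z) = 2*z*(-3 + z))
M(h) = h/177 (M(h) = h*(1/177) = h/177)
l(Y, S) = 20 - 4*S*Y (l(Y, S) = (1*(S*Y - 5))*(-4) = (1*(-5 + S*Y))*(-4) = (-5 + S*Y)*(-4) = 20 - 4*S*Y)
(M(114) + 27111)/(l(D(-3), 177) + 14) = ((1/177)*114 + 27111)/((20 - 4*177*2*(-3)*(-3 - 3)) + 14) = (38/59 + 27111)/((20 - 4*177*2*(-3)*(-6)) + 14) = 1599587/(59*((20 - 4*177*36) + 14)) = 1599587/(59*((20 - 25488) + 14)) = 1599587/(59*(-25468 + 14)) = (1599587/59)/(-25454) = (1599587/59)*(-1/25454) = -145417/136526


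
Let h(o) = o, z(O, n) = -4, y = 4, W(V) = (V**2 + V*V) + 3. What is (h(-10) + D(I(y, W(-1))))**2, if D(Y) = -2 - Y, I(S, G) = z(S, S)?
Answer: 64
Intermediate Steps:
W(V) = 3 + 2*V**2 (W(V) = (V**2 + V**2) + 3 = 2*V**2 + 3 = 3 + 2*V**2)
I(S, G) = -4
(h(-10) + D(I(y, W(-1))))**2 = (-10 + (-2 - 1*(-4)))**2 = (-10 + (-2 + 4))**2 = (-10 + 2)**2 = (-8)**2 = 64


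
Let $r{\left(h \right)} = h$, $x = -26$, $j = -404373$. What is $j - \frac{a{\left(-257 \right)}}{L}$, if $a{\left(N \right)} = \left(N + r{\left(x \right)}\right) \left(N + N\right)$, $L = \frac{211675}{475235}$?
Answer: $- \frac{30944857669}{42335} \approx -7.3095 \cdot 10^{5}$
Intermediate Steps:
$L = \frac{42335}{95047}$ ($L = 211675 \cdot \frac{1}{475235} = \frac{42335}{95047} \approx 0.44541$)
$a{\left(N \right)} = 2 N \left(-26 + N\right)$ ($a{\left(N \right)} = \left(N - 26\right) \left(N + N\right) = \left(-26 + N\right) 2 N = 2 N \left(-26 + N\right)$)
$j - \frac{a{\left(-257 \right)}}{L} = -404373 - \frac{2 \left(-257\right) \left(-26 - 257\right)}{\frac{42335}{95047}} = -404373 - 2 \left(-257\right) \left(-283\right) \frac{95047}{42335} = -404373 - 145462 \cdot \frac{95047}{42335} = -404373 - \frac{13825726714}{42335} = - \frac{30944857669}{42335}$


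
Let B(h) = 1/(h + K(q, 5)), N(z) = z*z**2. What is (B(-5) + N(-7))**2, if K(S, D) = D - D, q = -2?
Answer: 2944656/25 ≈ 1.1779e+5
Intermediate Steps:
N(z) = z**3
K(S, D) = 0
B(h) = 1/h (B(h) = 1/(h + 0) = 1/h)
(B(-5) + N(-7))**2 = (1/(-5) + (-7)**3)**2 = (-1/5 - 343)**2 = (-1716/5)**2 = 2944656/25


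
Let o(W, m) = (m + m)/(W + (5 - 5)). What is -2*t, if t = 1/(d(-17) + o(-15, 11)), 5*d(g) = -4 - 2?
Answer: ¾ ≈ 0.75000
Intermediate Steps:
o(W, m) = 2*m/W (o(W, m) = (2*m)/(W + 0) = (2*m)/W = 2*m/W)
d(g) = -6/5 (d(g) = (-4 - 2)/5 = (⅕)*(-6) = -6/5)
t = -3/8 (t = 1/(-6/5 + 2*11/(-15)) = 1/(-6/5 + 2*11*(-1/15)) = 1/(-6/5 - 22/15) = 1/(-8/3) = -3/8 ≈ -0.37500)
-2*t = -2*(-3/8) = ¾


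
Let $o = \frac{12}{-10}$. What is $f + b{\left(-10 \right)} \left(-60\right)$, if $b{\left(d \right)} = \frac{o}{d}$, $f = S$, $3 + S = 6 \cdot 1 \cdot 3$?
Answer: $\frac{39}{5} \approx 7.8$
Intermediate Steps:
$o = - \frac{6}{5}$ ($o = 12 \left(- \frac{1}{10}\right) = - \frac{6}{5} \approx -1.2$)
$S = 15$ ($S = -3 + 6 \cdot 1 \cdot 3 = -3 + 6 \cdot 3 = -3 + 18 = 15$)
$f = 15$
$b{\left(d \right)} = - \frac{6}{5 d}$
$f + b{\left(-10 \right)} \left(-60\right) = 15 + - \frac{6}{5 \left(-10\right)} \left(-60\right) = 15 + \left(- \frac{6}{5}\right) \left(- \frac{1}{10}\right) \left(-60\right) = 15 + \frac{3}{25} \left(-60\right) = 15 - \frac{36}{5} = \frac{39}{5}$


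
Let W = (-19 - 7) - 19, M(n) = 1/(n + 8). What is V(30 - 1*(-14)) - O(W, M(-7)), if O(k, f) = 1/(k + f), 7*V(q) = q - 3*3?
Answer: 221/44 ≈ 5.0227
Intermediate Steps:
M(n) = 1/(8 + n)
W = -45 (W = -26 - 19 = -45)
V(q) = -9/7 + q/7 (V(q) = (q - 3*3)/7 = (q - 9)/7 = (-9 + q)/7 = -9/7 + q/7)
O(k, f) = 1/(f + k)
V(30 - 1*(-14)) - O(W, M(-7)) = (-9/7 + (30 - 1*(-14))/7) - 1/(1/(8 - 7) - 45) = (-9/7 + (30 + 14)/7) - 1/(1/1 - 45) = (-9/7 + (⅐)*44) - 1/(1 - 45) = (-9/7 + 44/7) - 1/(-44) = 5 - 1*(-1/44) = 5 + 1/44 = 221/44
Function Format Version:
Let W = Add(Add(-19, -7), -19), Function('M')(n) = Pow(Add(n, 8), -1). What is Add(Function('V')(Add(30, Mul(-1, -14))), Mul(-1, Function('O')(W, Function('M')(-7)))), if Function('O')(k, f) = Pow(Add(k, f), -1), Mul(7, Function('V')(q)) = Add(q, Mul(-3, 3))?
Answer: Rational(221, 44) ≈ 5.0227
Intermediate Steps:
Function('M')(n) = Pow(Add(8, n), -1)
W = -45 (W = Add(-26, -19) = -45)
Function('V')(q) = Add(Rational(-9, 7), Mul(Rational(1, 7), q)) (Function('V')(q) = Mul(Rational(1, 7), Add(q, Mul(-3, 3))) = Mul(Rational(1, 7), Add(q, -9)) = Mul(Rational(1, 7), Add(-9, q)) = Add(Rational(-9, 7), Mul(Rational(1, 7), q)))
Function('O')(k, f) = Pow(Add(f, k), -1)
Add(Function('V')(Add(30, Mul(-1, -14))), Mul(-1, Function('O')(W, Function('M')(-7)))) = Add(Add(Rational(-9, 7), Mul(Rational(1, 7), Add(30, Mul(-1, -14)))), Mul(-1, Pow(Add(Pow(Add(8, -7), -1), -45), -1))) = Add(Add(Rational(-9, 7), Mul(Rational(1, 7), Add(30, 14))), Mul(-1, Pow(Add(Pow(1, -1), -45), -1))) = Add(Add(Rational(-9, 7), Mul(Rational(1, 7), 44)), Mul(-1, Pow(Add(1, -45), -1))) = Add(Add(Rational(-9, 7), Rational(44, 7)), Mul(-1, Pow(-44, -1))) = Add(5, Mul(-1, Rational(-1, 44))) = Add(5, Rational(1, 44)) = Rational(221, 44)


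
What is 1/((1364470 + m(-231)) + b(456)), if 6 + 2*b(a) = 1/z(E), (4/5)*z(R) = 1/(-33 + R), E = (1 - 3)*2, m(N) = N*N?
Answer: 5/7089066 ≈ 7.0531e-7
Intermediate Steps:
m(N) = N²
E = -4 (E = -2*2 = -4)
z(R) = 5/(4*(-33 + R))
b(a) = -89/5 (b(a) = -3 + 1/(2*((5/(4*(-33 - 4))))) = -3 + 1/(2*(((5/4)/(-37)))) = -3 + 1/(2*(((5/4)*(-1/37)))) = -3 + 1/(2*(-5/148)) = -3 + (½)*(-148/5) = -3 - 74/5 = -89/5)
1/((1364470 + m(-231)) + b(456)) = 1/((1364470 + (-231)²) - 89/5) = 1/((1364470 + 53361) - 89/5) = 1/(1417831 - 89/5) = 1/(7089066/5) = 5/7089066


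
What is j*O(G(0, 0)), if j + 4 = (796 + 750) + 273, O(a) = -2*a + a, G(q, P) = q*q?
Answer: 0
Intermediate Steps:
G(q, P) = q**2
O(a) = -a
j = 1815 (j = -4 + ((796 + 750) + 273) = -4 + (1546 + 273) = -4 + 1819 = 1815)
j*O(G(0, 0)) = 1815*(-1*0**2) = 1815*(-1*0) = 1815*0 = 0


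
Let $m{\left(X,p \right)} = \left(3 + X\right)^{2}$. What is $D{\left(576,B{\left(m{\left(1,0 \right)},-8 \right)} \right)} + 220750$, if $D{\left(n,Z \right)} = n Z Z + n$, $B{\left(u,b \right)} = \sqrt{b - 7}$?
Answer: $212686$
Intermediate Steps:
$B{\left(u,b \right)} = \sqrt{-7 + b}$
$D{\left(n,Z \right)} = n + n Z^{2}$ ($D{\left(n,Z \right)} = Z n Z + n = n Z^{2} + n = n + n Z^{2}$)
$D{\left(576,B{\left(m{\left(1,0 \right)},-8 \right)} \right)} + 220750 = 576 \left(1 + \left(\sqrt{-7 - 8}\right)^{2}\right) + 220750 = 576 \left(1 + \left(\sqrt{-15}\right)^{2}\right) + 220750 = 576 \left(1 + \left(i \sqrt{15}\right)^{2}\right) + 220750 = 576 \left(1 - 15\right) + 220750 = 576 \left(-14\right) + 220750 = -8064 + 220750 = 212686$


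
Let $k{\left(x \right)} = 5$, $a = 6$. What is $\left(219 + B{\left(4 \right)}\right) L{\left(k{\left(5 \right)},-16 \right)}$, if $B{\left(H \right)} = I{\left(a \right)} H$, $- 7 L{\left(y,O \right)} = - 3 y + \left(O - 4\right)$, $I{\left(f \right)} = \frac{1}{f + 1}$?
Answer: $\frac{7685}{7} \approx 1097.9$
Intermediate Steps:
$I{\left(f \right)} = \frac{1}{1 + f}$
$L{\left(y,O \right)} = \frac{4}{7} - \frac{O}{7} + \frac{3 y}{7}$ ($L{\left(y,O \right)} = - \frac{- 3 y + \left(O - 4\right)}{7} = - \frac{- 3 y + \left(-4 + O\right)}{7} = - \frac{-4 + O - 3 y}{7} = \frac{4}{7} - \frac{O}{7} + \frac{3 y}{7}$)
$B{\left(H \right)} = \frac{H}{7}$ ($B{\left(H \right)} = \frac{H}{1 + 6} = \frac{H}{7}$)
$\left(219 + B{\left(4 \right)}\right) L{\left(k{\left(5 \right)},-16 \right)} = \left(219 + \frac{1}{7} \cdot 4\right) \left(\frac{4}{7} - - \frac{16}{7} + \frac{3}{7} \cdot 5\right) = \left(219 + \frac{4}{7}\right) \left(\frac{4}{7} + \frac{16}{7} + \frac{15}{7}\right) = \frac{1537}{7} \cdot 5 = \frac{7685}{7}$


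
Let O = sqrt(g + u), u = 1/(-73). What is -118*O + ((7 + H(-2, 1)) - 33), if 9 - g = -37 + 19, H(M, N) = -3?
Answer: -29 - 118*sqrt(143810)/73 ≈ -641.99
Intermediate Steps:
u = -1/73 ≈ -0.013699
g = 27 (g = 9 - (-37 + 19) = 9 - 1*(-18) = 9 + 18 = 27)
O = sqrt(143810)/73 (O = sqrt(27 - 1/73) = sqrt(1970/73) = sqrt(143810)/73 ≈ 5.1948)
-118*O + ((7 + H(-2, 1)) - 33) = -118*sqrt(143810)/73 + ((7 - 3) - 33) = -118*sqrt(143810)/73 + (4 - 33) = -118*sqrt(143810)/73 - 29 = -29 - 118*sqrt(143810)/73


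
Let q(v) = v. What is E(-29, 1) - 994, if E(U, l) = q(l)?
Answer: -993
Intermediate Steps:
E(U, l) = l
E(-29, 1) - 994 = 1 - 994 = -993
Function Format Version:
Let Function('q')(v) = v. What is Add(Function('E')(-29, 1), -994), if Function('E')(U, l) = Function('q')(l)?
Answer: -993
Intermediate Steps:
Function('E')(U, l) = l
Add(Function('E')(-29, 1), -994) = Add(1, -994) = -993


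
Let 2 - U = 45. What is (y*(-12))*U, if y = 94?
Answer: 48504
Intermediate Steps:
U = -43 (U = 2 - 1*45 = 2 - 45 = -43)
(y*(-12))*U = (94*(-12))*(-43) = -1128*(-43) = 48504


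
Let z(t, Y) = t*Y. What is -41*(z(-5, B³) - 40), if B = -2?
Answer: 0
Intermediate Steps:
z(t, Y) = Y*t
-41*(z(-5, B³) - 40) = -41*((-2)³*(-5) - 40) = -41*(-8*(-5) - 40) = -41*(40 - 40) = -41*0 = 0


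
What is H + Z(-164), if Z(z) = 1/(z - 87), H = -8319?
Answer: -2088070/251 ≈ -8319.0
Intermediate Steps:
Z(z) = 1/(-87 + z)
H + Z(-164) = -8319 + 1/(-87 - 164) = -8319 + 1/(-251) = -8319 - 1/251 = -2088070/251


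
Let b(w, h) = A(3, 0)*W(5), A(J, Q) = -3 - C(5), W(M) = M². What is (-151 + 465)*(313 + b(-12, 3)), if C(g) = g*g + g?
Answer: -160768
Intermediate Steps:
C(g) = g + g² (C(g) = g² + g = g + g²)
A(J, Q) = -33 (A(J, Q) = -3 - 5*(1 + 5) = -3 - 5*6 = -3 - 1*30 = -3 - 30 = -33)
b(w, h) = -825 (b(w, h) = -33*5² = -33*25 = -825)
(-151 + 465)*(313 + b(-12, 3)) = (-151 + 465)*(313 - 825) = 314*(-512) = -160768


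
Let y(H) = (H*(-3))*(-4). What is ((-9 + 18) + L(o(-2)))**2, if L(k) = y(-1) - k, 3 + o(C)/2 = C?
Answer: 49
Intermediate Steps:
o(C) = -6 + 2*C
y(H) = 12*H (y(H) = -3*H*(-4) = 12*H)
L(k) = -12 - k (L(k) = 12*(-1) - k = -12 - k)
((-9 + 18) + L(o(-2)))**2 = ((-9 + 18) + (-12 - (-6 + 2*(-2))))**2 = (9 + (-12 - (-6 - 4)))**2 = (9 + (-12 - 1*(-10)))**2 = (9 + (-12 + 10))**2 = (9 - 2)**2 = 7**2 = 49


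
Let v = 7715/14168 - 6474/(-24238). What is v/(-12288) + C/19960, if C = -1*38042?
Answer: -10033326410916899/5264135823851520 ≈ -1.9060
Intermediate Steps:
v = 139359901/171701992 (v = 7715*(1/14168) - 6474*(-1/24238) = 7715/14168 + 3237/12119 = 139359901/171701992 ≈ 0.81164)
C = -38042
v/(-12288) + C/19960 = (139359901/171701992)/(-12288) - 38042/19960 = (139359901/171701992)*(-1/12288) - 38042*1/19960 = -139359901/2109874077696 - 19021/9980 = -10033326410916899/5264135823851520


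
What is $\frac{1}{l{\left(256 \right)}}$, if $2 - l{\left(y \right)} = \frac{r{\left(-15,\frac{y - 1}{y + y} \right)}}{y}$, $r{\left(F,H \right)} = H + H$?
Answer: $\frac{65536}{130817} \approx 0.50097$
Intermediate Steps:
$r{\left(F,H \right)} = 2 H$
$l{\left(y \right)} = 2 - \frac{-1 + y}{y^{2}}$ ($l{\left(y \right)} = 2 - \frac{2 \frac{y - 1}{y + y}}{y} = 2 - \frac{2 \frac{-1 + y}{2 y}}{y} = 2 - \frac{\frac{1}{y} \left(-1 + y\right)}{y} = 2 - \frac{-1 + y}{y^{2}}$)
$\frac{1}{l{\left(256 \right)}} = \frac{1}{2 + \frac{1}{65536} - \frac{1}{256}} = \frac{1}{\frac{130817}{65536}} = \frac{65536}{130817}$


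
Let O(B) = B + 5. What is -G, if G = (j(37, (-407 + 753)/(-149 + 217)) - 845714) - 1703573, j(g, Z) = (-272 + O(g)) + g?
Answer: 2549480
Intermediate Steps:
O(B) = 5 + B
j(g, Z) = -267 + 2*g (j(g, Z) = (-272 + (5 + g)) + g = (-267 + g) + g = -267 + 2*g)
G = -2549480 (G = ((-267 + 2*37) - 845714) - 1703573 = ((-267 + 74) - 845714) - 1703573 = (-193 - 845714) - 1703573 = -845907 - 1703573 = -2549480)
-G = -1*(-2549480) = 2549480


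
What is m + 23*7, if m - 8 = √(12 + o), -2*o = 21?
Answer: 169 + √6/2 ≈ 170.22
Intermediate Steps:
o = -21/2 (o = -½*21 = -21/2 ≈ -10.500)
m = 8 + √6/2 (m = 8 + √(12 - 21/2) = 8 + √(3/2) = 8 + √6/2 ≈ 9.2247)
m + 23*7 = (8 + √6/2) + 23*7 = (8 + √6/2) + 161 = 169 + √6/2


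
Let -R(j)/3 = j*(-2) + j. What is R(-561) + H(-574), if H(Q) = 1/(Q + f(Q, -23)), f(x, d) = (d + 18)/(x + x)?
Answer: -1109008949/658947 ≈ -1683.0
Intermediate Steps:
f(x, d) = (18 + d)/(2*x) (f(x, d) = (18 + d)/((2*x)) = (18 + d)*(1/(2*x)) = (18 + d)/(2*x))
R(j) = 3*j (R(j) = -3*(j*(-2) + j) = -3*(-2*j + j) = -(-3)*j = 3*j)
H(Q) = 1/(Q - 5/(2*Q)) (H(Q) = 1/(Q + (18 - 23)/(2*Q)) = 1/(Q + (½)*(-5)/Q) = 1/(Q - 5/(2*Q)))
R(-561) + H(-574) = 3*(-561) + 2*(-574)/(-5 + 2*(-574)²) = -1683 + 2*(-574)/(-5 + 2*329476) = -1683 + 2*(-574)/(-5 + 658952) = -1683 + 2*(-574)/658947 = -1683 + 2*(-574)*(1/658947) = -1683 - 1148/658947 = -1109008949/658947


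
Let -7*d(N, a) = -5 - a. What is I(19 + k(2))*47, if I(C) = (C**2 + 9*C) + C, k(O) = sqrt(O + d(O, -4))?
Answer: 181984/7 + 2256*sqrt(105)/7 ≈ 29300.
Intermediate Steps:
d(N, a) = 5/7 + a/7 (d(N, a) = -(-5 - a)/7 = 5/7 + a/7)
k(O) = sqrt(1/7 + O) (k(O) = sqrt(O + (5/7 + (1/7)*(-4))) = sqrt(O + (5/7 - 4/7)) = sqrt(O + 1/7) = sqrt(1/7 + O))
I(C) = C**2 + 10*C
I(19 + k(2))*47 = ((19 + sqrt(7 + 49*2)/7)*(10 + (19 + sqrt(7 + 49*2)/7)))*47 = ((19 + sqrt(7 + 98)/7)*(10 + (19 + sqrt(7 + 98)/7)))*47 = ((19 + sqrt(105)/7)*(10 + (19 + sqrt(105)/7)))*47 = ((19 + sqrt(105)/7)*(29 + sqrt(105)/7))*47 = 47*(19 + sqrt(105)/7)*(29 + sqrt(105)/7)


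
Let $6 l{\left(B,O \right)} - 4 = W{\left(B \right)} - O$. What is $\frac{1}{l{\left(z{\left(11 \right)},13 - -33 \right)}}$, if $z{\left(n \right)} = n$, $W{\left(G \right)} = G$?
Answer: $- \frac{6}{31} \approx -0.19355$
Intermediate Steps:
$l{\left(B,O \right)} = \frac{2}{3} - \frac{O}{6} + \frac{B}{6}$ ($l{\left(B,O \right)} = \frac{2}{3} + \frac{B - O}{6} = \frac{2}{3} + \left(- \frac{O}{6} + \frac{B}{6}\right) = \frac{2}{3} - \frac{O}{6} + \frac{B}{6}$)
$\frac{1}{l{\left(z{\left(11 \right)},13 - -33 \right)}} = \frac{1}{\frac{2}{3} - \frac{13 - -33}{6} + \frac{1}{6} \cdot 11} = \frac{1}{\frac{2}{3} - \frac{13 + 33}{6} + \frac{11}{6}} = \frac{1}{\frac{2}{3} - \frac{23}{3} + \frac{11}{6}} = \frac{1}{- \frac{31}{6}} = - \frac{6}{31}$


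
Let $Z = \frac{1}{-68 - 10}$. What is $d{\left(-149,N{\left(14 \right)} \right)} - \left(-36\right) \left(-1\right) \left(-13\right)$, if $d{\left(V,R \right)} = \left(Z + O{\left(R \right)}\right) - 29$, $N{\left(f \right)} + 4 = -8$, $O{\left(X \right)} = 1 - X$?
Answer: $\frac{35255}{78} \approx 451.99$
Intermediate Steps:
$Z = - \frac{1}{78}$ ($Z = \frac{1}{-78} = - \frac{1}{78} \approx -0.012821$)
$N{\left(f \right)} = -12$ ($N{\left(f \right)} = -4 - 8 = -12$)
$d{\left(V,R \right)} = - \frac{2185}{78} - R$ ($d{\left(V,R \right)} = \left(- \frac{1}{78} - \left(-1 + R\right)\right) - 29 = \left(\frac{77}{78} - R\right) - 29 = - \frac{2185}{78} - R$)
$d{\left(-149,N{\left(14 \right)} \right)} - \left(-36\right) \left(-1\right) \left(-13\right) = \left(- \frac{2185}{78} - -12\right) - \left(-36\right) \left(-1\right) \left(-13\right) = \left(- \frac{2185}{78} + 12\right) - 36 \left(-13\right) = - \frac{1249}{78} - -468 = - \frac{1249}{78} + 468 = \frac{35255}{78}$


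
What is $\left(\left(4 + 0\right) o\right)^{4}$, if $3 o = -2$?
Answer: $\frac{4096}{81} \approx 50.568$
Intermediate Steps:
$o = - \frac{2}{3}$ ($o = \frac{1}{3} \left(-2\right) = - \frac{2}{3} \approx -0.66667$)
$\left(\left(4 + 0\right) o\right)^{4} = \left(\left(4 + 0\right) \left(- \frac{2}{3}\right)\right)^{4} = \left(4 \left(- \frac{2}{3}\right)\right)^{4} = \left(- \frac{8}{3}\right)^{4} = \frac{4096}{81}$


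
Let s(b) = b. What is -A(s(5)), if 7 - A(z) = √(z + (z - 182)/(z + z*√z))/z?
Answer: -7 + I*√(760 - 125*√5)/(25*√(1 + √5)) ≈ -7.0 + 0.48741*I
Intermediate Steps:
A(z) = 7 - √(z + (-182 + z)/(z + z^(3/2)))/z (A(z) = 7 - √(z + (z - 182)/(z + z*√z))/z = 7 - √(z + (-182 + z)/(z + z^(3/2)))/z)
-A(s(5)) = -(-√((-182 + 5 + 5*(5 + 5^(3/2)))/(5 + 5^(3/2))) + 7*5)/5 = -(-√((-182 + 5 + 5*(5 + 5*√5))/(5 + 5*√5)) + 35)/5 = -(-√((-182 + 5 + (25 + 25*√5))/(5 + 5*√5)) + 35)/5 = -(-√((-152 + 25*√5)/(5 + 5*√5)) + 35)/5 = -(-√(-152 + 25*√5)/√(5 + 5*√5) + 35)/5 = -(35 - √(-152 + 25*√5)/√(5 + 5*√5))/5 = -(7 - √(-152 + 25*√5)/(5*√(5 + 5*√5))) = -7 + √(-152 + 25*√5)/(5*√(5 + 5*√5))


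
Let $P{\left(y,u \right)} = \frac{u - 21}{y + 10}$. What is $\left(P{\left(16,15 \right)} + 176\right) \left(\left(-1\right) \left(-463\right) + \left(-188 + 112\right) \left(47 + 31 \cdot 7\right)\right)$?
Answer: $- \frac{44788285}{13} \approx -3.4453 \cdot 10^{6}$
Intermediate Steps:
$P{\left(y,u \right)} = \frac{-21 + u}{10 + y}$
$\left(P{\left(16,15 \right)} + 176\right) \left(\left(-1\right) \left(-463\right) + \left(-188 + 112\right) \left(47 + 31 \cdot 7\right)\right) = \left(\frac{-21 + 15}{10 + 16} + 176\right) \left(\left(-1\right) \left(-463\right) + \left(-188 + 112\right) \left(47 + 31 \cdot 7\right)\right) = \left(\frac{1}{26} \left(-6\right) + 176\right) \left(463 - 76 \left(47 + 217\right)\right) = \left(\frac{1}{26} \left(-6\right) + 176\right) \left(463 - 20064\right) = \left(- \frac{3}{13} + 176\right) \left(463 - 20064\right) = \frac{2285}{13} \left(-19601\right) = - \frac{44788285}{13}$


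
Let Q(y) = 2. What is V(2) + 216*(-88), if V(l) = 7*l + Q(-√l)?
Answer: -18992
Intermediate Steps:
V(l) = 2 + 7*l (V(l) = 7*l + 2 = 2 + 7*l)
V(2) + 216*(-88) = (2 + 7*2) + 216*(-88) = (2 + 14) - 19008 = 16 - 19008 = -18992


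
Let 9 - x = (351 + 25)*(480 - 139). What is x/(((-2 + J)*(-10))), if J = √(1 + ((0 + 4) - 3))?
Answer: -128207/10 - 128207*√2/20 ≈ -21886.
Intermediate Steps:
J = √2 (J = √(1 + (4 - 3)) = √(1 + 1) = √2 ≈ 1.4142)
x = -128207 (x = 9 - (351 + 25)*(480 - 139) = 9 - 376*341 = 9 - 1*128216 = 9 - 128216 = -128207)
x/(((-2 + J)*(-10))) = -128207*(-1/(10*(-2 + √2))) = -128207/(20 - 10*√2)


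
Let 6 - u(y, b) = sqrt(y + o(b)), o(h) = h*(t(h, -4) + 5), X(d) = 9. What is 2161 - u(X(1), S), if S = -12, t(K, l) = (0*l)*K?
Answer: 2155 + I*sqrt(51) ≈ 2155.0 + 7.1414*I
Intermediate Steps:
t(K, l) = 0 (t(K, l) = 0*K = 0)
o(h) = 5*h (o(h) = h*(0 + 5) = h*5 = 5*h)
u(y, b) = 6 - sqrt(y + 5*b)
2161 - u(X(1), S) = 2161 - (6 - sqrt(9 + 5*(-12))) = 2161 - (6 - sqrt(9 - 60)) = 2161 - (6 - sqrt(-51)) = 2161 - (6 - I*sqrt(51)) = 2161 + (-6 + I*sqrt(51)) = 2155 + I*sqrt(51)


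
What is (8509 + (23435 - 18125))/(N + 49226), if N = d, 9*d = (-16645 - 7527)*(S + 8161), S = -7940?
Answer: -124371/4898978 ≈ -0.025387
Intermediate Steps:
d = -5342012/9 (d = ((-16645 - 7527)*(-7940 + 8161))/9 = (-24172*221)/9 = (1/9)*(-5342012) = -5342012/9 ≈ -5.9356e+5)
N = -5342012/9 ≈ -5.9356e+5
(8509 + (23435 - 18125))/(N + 49226) = (8509 + (23435 - 18125))/(-5342012/9 + 49226) = (8509 + 5310)/(-4898978/9) = 13819*(-9/4898978) = -124371/4898978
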